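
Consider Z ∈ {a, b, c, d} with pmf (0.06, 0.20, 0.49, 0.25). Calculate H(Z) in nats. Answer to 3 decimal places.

H(Z) = −Σ p·ln p.
  −(0.06)·ln(0.06) = 0.1688
  −(0.20)·ln(0.20) = 0.3219
  −(0.49)·ln(0.49) = 0.3495
  −(0.25)·ln(0.25) = 0.3466
Sum: 0.1688 + 0.3219 + 0.3495 + 0.3466 = 1.187 nats.

1.187 nats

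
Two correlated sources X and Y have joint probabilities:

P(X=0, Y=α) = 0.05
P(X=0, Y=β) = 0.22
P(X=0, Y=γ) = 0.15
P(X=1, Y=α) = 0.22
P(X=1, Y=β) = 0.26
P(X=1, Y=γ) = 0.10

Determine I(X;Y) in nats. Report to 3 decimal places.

0.052 nats

Marginals: p(X) = (0.4200, 0.5800), p(Y) = (0.2700, 0.4800, 0.2500).
I(X;Y) = Σ p(x,y)·ln[p(x,y)/(p(x)p(y))].
  (0,α): 0.05·ln(0.4409) = -0.0409
  (0,β): 0.22·ln(1.0913) = 0.0192
  (0,γ): 0.15·ln(1.4286) = 0.0535
  (1,α): 0.22·ln(1.4049) = 0.0748
  (1,β): 0.26·ln(0.9339) = -0.0178
  (1,γ): 0.10·ln(0.6897) = -0.0372
Sum = 0.052 nats.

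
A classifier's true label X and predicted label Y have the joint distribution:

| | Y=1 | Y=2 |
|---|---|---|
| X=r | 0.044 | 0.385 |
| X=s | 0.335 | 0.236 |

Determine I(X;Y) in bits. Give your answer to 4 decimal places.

Marginals: p(X) = (0.4290, 0.5710), p(Y) = (0.3790, 0.6210).
I(X;Y) = H(X) + H(Y) − H(X,Y).
H(X) = 0.9854, H(Y) = 0.9573, H(X,Y) = 1.7486.
I(X;Y) = 0.9854 + 0.9573 − 1.7486 = 0.1941 bits.

0.1941 bits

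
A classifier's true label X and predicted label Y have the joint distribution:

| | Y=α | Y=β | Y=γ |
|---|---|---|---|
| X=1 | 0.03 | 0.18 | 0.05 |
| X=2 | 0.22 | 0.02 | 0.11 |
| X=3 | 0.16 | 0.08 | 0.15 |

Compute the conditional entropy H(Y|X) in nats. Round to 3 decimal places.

Marginals: p(X) = (0.2600, 0.3500, 0.3900), p(Y) = (0.4100, 0.2800, 0.3100).
H(Y|X) = Σ p(X) · H(Y|X=·).
  X=1: p=0.2600, H(Y|X=1) = 0.8208
  X=2: p=0.3500, H(Y|X=2) = 0.8192
  X=3: p=0.3900, H(Y|X=3) = 1.0580
Weighted sum = 0.913 nats.

0.913 nats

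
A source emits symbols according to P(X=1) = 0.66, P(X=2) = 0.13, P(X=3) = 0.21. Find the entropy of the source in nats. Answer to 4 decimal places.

0.8672 nats

H(X) = −Σ p·ln p.
  −(0.66)·ln(0.66) = 0.27424
  −(0.13)·ln(0.13) = 0.26523
  −(0.21)·ln(0.21) = 0.32774
Sum: 0.27424 + 0.26523 + 0.32774 = 0.8672 nats.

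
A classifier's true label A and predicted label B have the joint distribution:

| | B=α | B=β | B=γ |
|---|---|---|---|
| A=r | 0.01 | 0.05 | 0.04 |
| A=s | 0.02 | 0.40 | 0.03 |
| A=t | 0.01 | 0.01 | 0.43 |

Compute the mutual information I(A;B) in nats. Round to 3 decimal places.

Marginals: p(A) = (0.1000, 0.4500, 0.4500), p(B) = (0.0400, 0.4600, 0.5000).
I(A;B) = H(A) + H(B) − H(A,B).
H(A) = 0.9489, H(B) = 0.8325, H(A,B) = 1.3296.
I(A;B) = 0.9489 + 0.8325 − 1.3296 = 0.452 nats.

0.452 nats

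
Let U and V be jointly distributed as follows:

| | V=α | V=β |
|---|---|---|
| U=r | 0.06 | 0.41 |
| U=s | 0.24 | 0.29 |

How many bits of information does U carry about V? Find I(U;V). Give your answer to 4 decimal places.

0.0957 bits

Marginals: p(U) = (0.4700, 0.5300), p(V) = (0.3000, 0.7000).
I(U;V) = Σ p(x,y)·log₂[p(x,y)/(p(x)p(y))].
  (r,α): 0.06·log₂(0.4255) = -0.07396
  (r,β): 0.41·log₂(1.2462) = 0.13019
  (s,α): 0.24·log₂(1.5094) = 0.14256
  (s,β): 0.29·log₂(0.7817) = -0.10306
Sum = 0.0957 bits.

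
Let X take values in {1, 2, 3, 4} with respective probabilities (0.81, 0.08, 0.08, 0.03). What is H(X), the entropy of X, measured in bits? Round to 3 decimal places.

0.981 bits

H(X) = −Σ p·log₂ p.
  −(0.81)·log₂(0.81) = 0.2462
  −(0.08)·log₂(0.08) = 0.2915
  −(0.08)·log₂(0.08) = 0.2915
  −(0.03)·log₂(0.03) = 0.1518
Sum: 0.2462 + 0.2915 + 0.2915 + 0.1518 = 0.981 bits.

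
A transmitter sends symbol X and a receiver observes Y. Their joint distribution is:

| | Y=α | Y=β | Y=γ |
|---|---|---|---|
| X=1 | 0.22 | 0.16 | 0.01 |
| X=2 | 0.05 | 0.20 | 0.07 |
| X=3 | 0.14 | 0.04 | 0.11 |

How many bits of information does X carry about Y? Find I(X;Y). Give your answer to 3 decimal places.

0.233 bits

Marginals: p(X) = (0.3900, 0.3200, 0.2900), p(Y) = (0.4100, 0.4000, 0.1900).
I(X;Y) = Σ p(x,y)·log₂[p(x,y)/(p(x)p(y))].
  (1,α): 0.22·log₂(1.3759) = 0.1013
  (1,β): 0.16·log₂(1.0256) = 0.0058
  (1,γ): 0.01·log₂(0.1350) = -0.0289
  (2,α): 0.05·log₂(0.3811) = -0.0696
  (2,β): 0.20·log₂(1.5625) = 0.1288
  (2,γ): 0.07·log₂(1.1513) = 0.0142
  (3,α): 0.14·log₂(1.1775) = 0.0330
  (3,β): 0.04·log₂(0.3448) = -0.0614
  (3,γ): 0.11·log₂(1.9964) = 0.1097
Sum = 0.233 bits.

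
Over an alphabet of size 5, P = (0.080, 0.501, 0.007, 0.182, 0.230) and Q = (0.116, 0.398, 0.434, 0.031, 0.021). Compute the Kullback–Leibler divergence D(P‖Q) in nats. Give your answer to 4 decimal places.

0.9294 nats

D(P‖Q) = Σ p·ln(p/q).
  0.080·ln(0.080/0.116) = -0.02973
  0.501·ln(0.501/0.398) = 0.11531
  0.007·ln(0.007/0.434) = -0.02889
  0.182·ln(0.182/0.031) = 0.32214
  0.230·ln(0.230/0.021) = 0.55052
D(P‖Q) = 0.9294 nats.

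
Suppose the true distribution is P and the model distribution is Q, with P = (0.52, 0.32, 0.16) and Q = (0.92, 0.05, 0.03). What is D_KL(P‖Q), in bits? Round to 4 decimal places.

0.8154 bits

D(P‖Q) = Σ p·log₂(p/q).
  0.52·log₂(0.52/0.92) = -0.42802
  0.32·log₂(0.32/0.05) = 0.85698
  0.16·log₂(0.16/0.03) = 0.38641
D(P‖Q) = 0.8154 bits.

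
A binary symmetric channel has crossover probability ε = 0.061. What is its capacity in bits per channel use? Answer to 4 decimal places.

Binary symmetric channel: C = 1 − h₂(ε) where h₂ is the binary entropy function.
h₂(0.061) = −0.061·log₂0.061 − 0.939·log₂0.939 = 0.3314.
C = 1 − 0.3314 = 0.6686 bits per channel use.

0.6686 bits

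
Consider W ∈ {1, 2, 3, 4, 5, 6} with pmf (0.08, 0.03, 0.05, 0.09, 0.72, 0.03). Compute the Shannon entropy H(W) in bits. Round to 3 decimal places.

1.465 bits

H(W) = −Σ p·log₂ p.
  −(0.08)·log₂(0.08) = 0.2915
  −(0.03)·log₂(0.03) = 0.1518
  −(0.05)·log₂(0.05) = 0.2161
  −(0.09)·log₂(0.09) = 0.3127
  −(0.72)·log₂(0.72) = 0.3412
  −(0.03)·log₂(0.03) = 0.1518
Sum: 0.2915 + 0.1518 + 0.2161 + 0.3127 + 0.3412 + 0.1518 = 1.465 bits.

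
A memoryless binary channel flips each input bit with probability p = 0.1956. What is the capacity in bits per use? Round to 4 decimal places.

Binary symmetric channel: C = 1 − h₂(ε) where h₂ is the binary entropy function.
h₂(0.1956) = −0.1956·log₂0.1956 − 0.8044·log₂0.8044 = 0.7130.
C = 1 − 0.7130 = 0.2870 bits per channel use.

0.2870 bits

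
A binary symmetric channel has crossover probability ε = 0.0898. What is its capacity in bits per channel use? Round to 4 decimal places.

Binary symmetric channel: C = 1 − h₂(ε) where h₂ is the binary entropy function.
h₂(0.0898) = −0.0898·log₂0.0898 − 0.9102·log₂0.9102 = 0.4358.
C = 1 − 0.4358 = 0.5642 bits per channel use.

0.5642 bits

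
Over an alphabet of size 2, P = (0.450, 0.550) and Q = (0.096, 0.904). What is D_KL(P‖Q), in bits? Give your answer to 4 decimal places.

D(P‖Q) = Σ p·log₂(p/q).
  0.450·log₂(0.450/0.096) = 1.00297
  0.550·log₂(0.550/0.904) = -0.39429
D(P‖Q) = 0.6087 bits.

0.6087 bits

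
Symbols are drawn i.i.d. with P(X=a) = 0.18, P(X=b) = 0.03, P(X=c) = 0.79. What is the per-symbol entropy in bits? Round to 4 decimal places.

0.8657 bits

H(X) = −Σ p·log₂ p.
  −(0.18)·log₂(0.18) = 0.44531
  −(0.03)·log₂(0.03) = 0.15177
  −(0.79)·log₂(0.79) = 0.26866
Sum: 0.44531 + 0.15177 + 0.26866 = 0.8657 bits.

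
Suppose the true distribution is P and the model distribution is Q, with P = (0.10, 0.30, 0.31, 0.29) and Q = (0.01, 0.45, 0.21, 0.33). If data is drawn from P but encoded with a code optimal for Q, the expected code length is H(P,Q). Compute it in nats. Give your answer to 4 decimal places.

1.5054 nats

H(P,Q) = −Σ p·ln q.
  −0.10·ln(0.01) = 0.46052
  −0.30·ln(0.45) = 0.23955
  −0.31·ln(0.21) = 0.48380
  −0.29·ln(0.33) = 0.32151
H(P,Q) = 1.5054 nats.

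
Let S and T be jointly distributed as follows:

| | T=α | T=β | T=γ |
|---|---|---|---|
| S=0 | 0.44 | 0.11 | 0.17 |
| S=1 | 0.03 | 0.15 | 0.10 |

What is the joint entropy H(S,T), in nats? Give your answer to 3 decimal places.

1.525 nats

H(S,T) = −Σ p(x,y)·ln p(x,y) over all 6 cells.
  cell (0,α): −0.44·ln0.44 = 0.3612
  cell (0,β): −0.11·ln0.11 = 0.2428
  cell (0,γ): −0.17·ln0.17 = 0.3012
  cell (1,α): −0.03·ln0.03 = 0.1052
  cell (1,β): −0.15·ln0.15 = 0.2846
  cell (1,γ): −0.10·ln0.10 = 0.2303
Sum = 1.525 nats.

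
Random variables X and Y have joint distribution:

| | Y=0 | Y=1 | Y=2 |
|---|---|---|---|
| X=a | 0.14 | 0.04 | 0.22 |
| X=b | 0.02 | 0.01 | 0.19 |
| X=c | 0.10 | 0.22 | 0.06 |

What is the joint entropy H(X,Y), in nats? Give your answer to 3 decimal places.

1.909 nats

H(X,Y) = −Σ p(x,y)·ln p(x,y) over all 9 cells.
  cell (a,0): −0.14·ln0.14 = 0.2753
  cell (a,1): −0.04·ln0.04 = 0.1288
  cell (a,2): −0.22·ln0.22 = 0.3331
  cell (b,0): −0.02·ln0.02 = 0.0782
  cell (b,1): −0.01·ln0.01 = 0.0461
  cell (b,2): −0.19·ln0.19 = 0.3155
  cell (c,0): −0.10·ln0.10 = 0.2303
  cell (c,1): −0.22·ln0.22 = 0.3331
  cell (c,2): −0.06·ln0.06 = 0.1688
Sum = 1.909 nats.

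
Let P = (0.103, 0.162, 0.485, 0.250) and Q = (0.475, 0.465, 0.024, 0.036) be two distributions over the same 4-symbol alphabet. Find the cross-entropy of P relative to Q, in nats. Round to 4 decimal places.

2.8407 nats

H(P,Q) = −Σ p·ln q.
  −0.103·ln(0.475) = 0.07668
  −0.162·ln(0.465) = 0.12405
  −0.485·ln(0.024) = 1.80891
  −0.250·ln(0.036) = 0.83106
H(P,Q) = 2.8407 nats.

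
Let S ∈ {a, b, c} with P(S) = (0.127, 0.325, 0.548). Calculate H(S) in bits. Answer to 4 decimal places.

1.3806 bits

H(S) = −Σ p·log₂ p.
  −(0.127)·log₂(0.127) = 0.37809
  −(0.325)·log₂(0.325) = 0.52698
  −(0.548)·log₂(0.548) = 0.47553
Sum: 0.37809 + 0.52698 + 0.47553 = 1.3806 bits.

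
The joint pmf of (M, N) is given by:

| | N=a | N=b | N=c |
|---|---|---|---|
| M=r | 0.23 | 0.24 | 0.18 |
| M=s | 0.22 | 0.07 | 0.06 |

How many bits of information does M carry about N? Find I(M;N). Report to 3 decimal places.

Marginals: p(M) = (0.6500, 0.3500), p(N) = (0.4500, 0.3100, 0.2400).
I(M;N) = Σ p(x,y)·log₂[p(x,y)/(p(x)p(y))].
  (r,a): 0.23·log₂(0.7863) = -0.0798
  (r,b): 0.24·log₂(1.1911) = 0.0605
  (r,c): 0.18·log₂(1.1538) = 0.0372
  (s,a): 0.22·log₂(1.3968) = 0.1061
  (s,b): 0.07·log₂(0.6452) = -0.0443
  (s,c): 0.06·log₂(0.7143) = -0.0291
Sum = 0.051 bits.

0.051 bits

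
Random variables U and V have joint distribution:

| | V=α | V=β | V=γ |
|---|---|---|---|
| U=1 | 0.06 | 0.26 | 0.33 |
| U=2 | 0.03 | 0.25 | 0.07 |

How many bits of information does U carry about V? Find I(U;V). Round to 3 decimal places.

Marginals: p(U) = (0.6500, 0.3500), p(V) = (0.0900, 0.5100, 0.4000).
I(U;V) = H(U) + H(V) − H(U,V).
H(U) = 0.9341, H(V) = 1.3369, H(U,V) = 2.1970.
I(U;V) = 0.9341 + 1.3369 − 2.1970 = 0.074 bits.

0.074 bits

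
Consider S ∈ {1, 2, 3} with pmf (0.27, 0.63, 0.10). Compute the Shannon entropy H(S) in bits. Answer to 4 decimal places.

1.2622 bits

H(S) = −Σ p·log₂ p.
  −(0.27)·log₂(0.27) = 0.51002
  −(0.63)·log₂(0.63) = 0.41994
  −(0.10)·log₂(0.10) = 0.33219
Sum: 0.51002 + 0.41994 + 0.33219 = 1.2622 bits.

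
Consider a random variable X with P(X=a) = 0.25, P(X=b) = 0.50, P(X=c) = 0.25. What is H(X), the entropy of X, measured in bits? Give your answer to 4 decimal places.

1.5000 bits

H(X) = −Σ p·log₂ p.
  −(0.25)·log₂(0.25) = 0.50000
  −(0.50)·log₂(0.50) = 0.50000
  −(0.25)·log₂(0.25) = 0.50000
Sum: 0.50000 + 0.50000 + 0.50000 = 1.5000 bits.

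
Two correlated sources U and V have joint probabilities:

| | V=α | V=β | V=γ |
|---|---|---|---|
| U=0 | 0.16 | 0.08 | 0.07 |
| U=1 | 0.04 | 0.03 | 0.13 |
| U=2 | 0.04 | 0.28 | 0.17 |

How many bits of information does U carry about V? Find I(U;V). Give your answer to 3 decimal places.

0.209 bits

Marginals: p(U) = (0.3100, 0.2000, 0.4900), p(V) = (0.2400, 0.3900, 0.3700).
I(U;V) = Σ p(x,y)·log₂[p(x,y)/(p(x)p(y))].
  (0,α): 0.16·log₂(2.1505) = 0.1768
  (0,β): 0.08·log₂(0.6617) = -0.0477
  (0,γ): 0.07·log₂(0.6103) = -0.0499
  (1,α): 0.04·log₂(0.8333) = -0.0105
  (1,β): 0.03·log₂(0.3846) = -0.0414
  (1,γ): 0.13·log₂(1.7568) = 0.1057
  (2,α): 0.04·log₂(0.3401) = -0.0622
  (2,β): 0.28·log₂(1.4652) = 0.1543
  (2,γ): 0.17·log₂(0.9377) = -0.0158
Sum = 0.209 bits.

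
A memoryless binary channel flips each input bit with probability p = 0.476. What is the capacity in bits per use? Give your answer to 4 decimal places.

0.0017 bits

Binary symmetric channel: C = 1 − h₂(ε) where h₂ is the binary entropy function.
h₂(0.476) = −0.476·log₂0.476 − 0.524·log₂0.524 = 0.9983.
C = 1 − 0.9983 = 0.0017 bits per channel use.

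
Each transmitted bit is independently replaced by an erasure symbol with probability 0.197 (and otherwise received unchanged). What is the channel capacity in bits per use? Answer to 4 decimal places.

0.8030 bits

Binary erasure channel: capacity C = 1 − ε.
C = 1 − 0.197 = 0.8030 bits per channel use.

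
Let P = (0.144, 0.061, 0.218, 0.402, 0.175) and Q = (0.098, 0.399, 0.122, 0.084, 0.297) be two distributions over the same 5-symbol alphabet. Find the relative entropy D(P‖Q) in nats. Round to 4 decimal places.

0.6042 nats

D(P‖Q) = Σ p·ln(p/q).
  0.144·ln(0.144/0.098) = 0.05542
  0.061·ln(0.061/0.399) = -0.11456
  0.218·ln(0.218/0.122) = 0.12654
  0.402·ln(0.402/0.084) = 0.62939
  0.175·ln(0.175/0.297) = -0.09257
D(P‖Q) = 0.6042 nats.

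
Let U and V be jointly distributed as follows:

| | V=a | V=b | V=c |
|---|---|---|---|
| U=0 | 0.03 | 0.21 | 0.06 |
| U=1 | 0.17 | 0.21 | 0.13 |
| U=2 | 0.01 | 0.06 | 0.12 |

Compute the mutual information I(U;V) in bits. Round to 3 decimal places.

Marginals: p(U) = (0.3000, 0.5100, 0.1900), p(V) = (0.2100, 0.4800, 0.3100).
I(U;V) = H(U) + H(V) − H(U,V).
H(U) = 1.4717, H(V) = 1.5049, H(U,V) = 2.8352.
I(U;V) = 1.4717 + 1.5049 − 2.8352 = 0.141 bits.

0.141 bits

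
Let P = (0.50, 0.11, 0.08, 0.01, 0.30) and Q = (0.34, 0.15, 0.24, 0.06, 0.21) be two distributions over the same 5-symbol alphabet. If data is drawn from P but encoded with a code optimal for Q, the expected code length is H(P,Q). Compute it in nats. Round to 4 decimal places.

H(P,Q) = −Σ p·ln q.
  −0.50·ln(0.34) = 0.53940
  −0.11·ln(0.15) = 0.20868
  −0.08·ln(0.24) = 0.11417
  −0.01·ln(0.06) = 0.02813
  −0.30·ln(0.21) = 0.46819
H(P,Q) = 1.3586 nats.

1.3586 nats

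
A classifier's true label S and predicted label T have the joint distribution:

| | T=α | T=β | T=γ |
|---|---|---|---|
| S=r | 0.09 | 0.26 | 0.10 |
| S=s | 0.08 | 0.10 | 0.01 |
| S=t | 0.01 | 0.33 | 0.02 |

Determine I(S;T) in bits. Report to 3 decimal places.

Marginals: p(S) = (0.4500, 0.1900, 0.3600), p(T) = (0.1800, 0.6900, 0.1300).
I(S;T) = Σ p(x,y)·log₂[p(x,y)/(p(x)p(y))].
  (r,α): 0.09·log₂(1.1111) = 0.0137
  (r,β): 0.26·log₂(0.8374) = -0.0666
  (r,γ): 0.10·log₂(1.7094) = 0.0773
  (s,α): 0.08·log₂(2.3392) = 0.0981
  (s,β): 0.10·log₂(0.7628) = -0.0391
  (s,γ): 0.01·log₂(0.4049) = -0.0130
  (t,α): 0.01·log₂(0.1543) = -0.0270
  (t,β): 0.33·log₂(1.3285) = 0.1352
  (t,γ): 0.02·log₂(0.4274) = -0.0245
Sum = 0.154 bits.

0.154 bits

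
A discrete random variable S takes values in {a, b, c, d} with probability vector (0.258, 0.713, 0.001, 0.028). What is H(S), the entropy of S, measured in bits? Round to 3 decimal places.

1.007 bits

H(S) = −Σ p·log₂ p.
  −(0.258)·log₂(0.258) = 0.5043
  −(0.713)·log₂(0.713) = 0.3480
  −(0.001)·log₂(0.001) = 0.0100
  −(0.028)·log₂(0.028) = 0.1444
Sum: 0.5043 + 0.3480 + 0.0100 + 0.1444 = 1.007 bits.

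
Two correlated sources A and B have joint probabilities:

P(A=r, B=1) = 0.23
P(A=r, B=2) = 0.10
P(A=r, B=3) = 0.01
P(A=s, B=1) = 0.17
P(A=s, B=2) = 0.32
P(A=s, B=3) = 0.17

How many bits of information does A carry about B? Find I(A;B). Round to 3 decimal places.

Marginals: p(A) = (0.3400, 0.6600), p(B) = (0.4000, 0.4200, 0.1800).
I(A;B) = H(A) + H(B) − H(A,B).
H(A) = 0.9248, H(B) = 1.4997, H(A,B) = 2.2815.
I(A;B) = 0.9248 + 1.4997 − 2.2815 = 0.143 bits.

0.143 bits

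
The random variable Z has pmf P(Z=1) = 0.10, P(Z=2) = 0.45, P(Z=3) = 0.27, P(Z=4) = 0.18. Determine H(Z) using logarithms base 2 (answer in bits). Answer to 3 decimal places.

1.806 bits

H(Z) = −Σ p·log₂ p.
  −(0.10)·log₂(0.10) = 0.3322
  −(0.45)·log₂(0.45) = 0.5184
  −(0.27)·log₂(0.27) = 0.5100
  −(0.18)·log₂(0.18) = 0.4453
Sum: 0.3322 + 0.5184 + 0.5100 + 0.4453 = 1.806 bits.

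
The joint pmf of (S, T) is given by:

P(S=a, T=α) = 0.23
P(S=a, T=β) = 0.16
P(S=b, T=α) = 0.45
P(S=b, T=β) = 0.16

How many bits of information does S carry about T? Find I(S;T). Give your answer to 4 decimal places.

0.0171 bits

Marginals: p(S) = (0.3900, 0.6100), p(T) = (0.6800, 0.3200).
I(S;T) = H(S) + H(T) − H(S,T).
H(S) = 0.9648, H(T) = 0.9044, H(S,T) = 1.8521.
I(S;T) = 0.9648 + 0.9044 − 1.8521 = 0.0171 bits.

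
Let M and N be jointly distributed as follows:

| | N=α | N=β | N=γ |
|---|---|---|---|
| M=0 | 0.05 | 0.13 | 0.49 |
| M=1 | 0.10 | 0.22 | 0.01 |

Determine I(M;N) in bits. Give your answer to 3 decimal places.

0.373 bits

Marginals: p(M) = (0.6700, 0.3300), p(N) = (0.1500, 0.3500, 0.5000).
I(M;N) = H(M) + H(N) − H(M,N).
H(M) = 0.9149, H(N) = 1.4406, H(M,N) = 1.9822.
I(M;N) = 0.9149 + 1.4406 − 1.9822 = 0.373 bits.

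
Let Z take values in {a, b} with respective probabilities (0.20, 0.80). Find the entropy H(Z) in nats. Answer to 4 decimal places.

0.5004 nats

H(Z) = −Σ p·ln p.
  −(0.20)·ln(0.20) = 0.32189
  −(0.80)·ln(0.80) = 0.17851
Sum: 0.32189 + 0.17851 = 0.5004 nats.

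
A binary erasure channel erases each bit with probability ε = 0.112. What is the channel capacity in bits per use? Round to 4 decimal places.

0.8880 bits

Binary erasure channel: capacity C = 1 − ε.
C = 1 − 0.112 = 0.8880 bits per channel use.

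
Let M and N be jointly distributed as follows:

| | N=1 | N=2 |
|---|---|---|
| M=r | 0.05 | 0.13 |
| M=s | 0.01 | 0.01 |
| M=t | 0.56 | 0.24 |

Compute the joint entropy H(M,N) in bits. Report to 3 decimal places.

1.694 bits

H(M,N) = −Σ p(x,y)·log₂ p(x,y) over all 6 cells.
  cell (r,1): −0.05·log₂0.05 = 0.2161
  cell (r,2): −0.13·log₂0.13 = 0.3826
  cell (s,1): −0.01·log₂0.01 = 0.0664
  cell (s,2): −0.01·log₂0.01 = 0.0664
  cell (t,1): −0.56·log₂0.56 = 0.4684
  cell (t,2): −0.24·log₂0.24 = 0.4941
Sum = 1.694 bits.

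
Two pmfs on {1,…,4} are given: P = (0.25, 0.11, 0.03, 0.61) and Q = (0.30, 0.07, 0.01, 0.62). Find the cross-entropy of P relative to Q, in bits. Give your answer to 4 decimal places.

1.4763 bits

H(P,Q) = −Σ p·log₂ q.
  −0.25·log₂(0.30) = 0.43424
  −0.11·log₂(0.07) = 0.42202
  −0.03·log₂(0.01) = 0.19932
  −0.61·log₂(0.62) = 0.42069
H(P,Q) = 1.4763 bits.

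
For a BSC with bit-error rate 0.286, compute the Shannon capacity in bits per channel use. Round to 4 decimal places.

Binary symmetric channel: C = 1 − h₂(ε) where h₂ is the binary entropy function.
h₂(0.286) = −0.286·log₂0.286 − 0.714·log₂0.714 = 0.8635.
C = 1 − 0.8635 = 0.1365 bits per channel use.

0.1365 bits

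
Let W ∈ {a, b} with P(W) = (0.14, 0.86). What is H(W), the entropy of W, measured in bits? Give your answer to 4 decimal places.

0.5842 bits

H(W) = −Σ p·log₂ p.
  −(0.14)·log₂(0.14) = 0.39711
  −(0.86)·log₂(0.86) = 0.18713
Sum: 0.39711 + 0.18713 = 0.5842 bits.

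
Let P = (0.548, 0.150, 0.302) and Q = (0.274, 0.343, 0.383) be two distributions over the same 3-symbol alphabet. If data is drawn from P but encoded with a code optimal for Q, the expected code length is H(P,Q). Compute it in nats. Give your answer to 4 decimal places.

1.1598 nats

H(P,Q) = −Σ p·ln q.
  −0.548·ln(0.274) = 0.70946
  −0.150·ln(0.343) = 0.16050
  −0.302·ln(0.383) = 0.28984
H(P,Q) = 1.1598 nats.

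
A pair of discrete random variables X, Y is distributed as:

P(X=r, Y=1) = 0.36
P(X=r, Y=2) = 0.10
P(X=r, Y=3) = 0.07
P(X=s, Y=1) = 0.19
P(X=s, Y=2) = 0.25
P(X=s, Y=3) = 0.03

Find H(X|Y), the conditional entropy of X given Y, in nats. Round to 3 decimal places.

Marginals: p(X) = (0.5300, 0.4700), p(Y) = (0.5500, 0.3500, 0.1000).
H(X|Y) = Σ p(Y) · H(X|Y=·).
  Y=1: p=0.5500, H(X|Y=1) = 0.6446
  Y=2: p=0.3500, H(X|Y=2) = 0.5983
  Y=3: p=0.1000, H(X|Y=3) = 0.6109
Weighted sum = 0.625 nats.

0.625 nats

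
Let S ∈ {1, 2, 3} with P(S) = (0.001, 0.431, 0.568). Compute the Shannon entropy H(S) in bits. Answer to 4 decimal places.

H(S) = −Σ p·log₂ p.
  −(0.001)·log₂(0.001) = 0.00997
  −(0.431)·log₂(0.431) = 0.52334
  −(0.568)·log₂(0.568) = 0.46351
Sum: 0.00997 + 0.52334 + 0.46351 = 0.9968 bits.

0.9968 bits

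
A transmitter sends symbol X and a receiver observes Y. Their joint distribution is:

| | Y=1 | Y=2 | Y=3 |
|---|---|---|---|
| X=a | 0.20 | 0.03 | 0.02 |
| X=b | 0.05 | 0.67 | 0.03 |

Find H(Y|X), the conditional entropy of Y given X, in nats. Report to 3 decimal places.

0.466 nats

Marginals: p(X) = (0.2500, 0.7500), p(Y) = (0.2500, 0.7000, 0.0500).
H(Y|X) = Σ p(X) · H(Y|X=·).
  X=a: p=0.2500, H(Y|X=a) = 0.6350
  X=b: p=0.7500, H(Y|X=b) = 0.4101
Weighted sum = 0.466 nats.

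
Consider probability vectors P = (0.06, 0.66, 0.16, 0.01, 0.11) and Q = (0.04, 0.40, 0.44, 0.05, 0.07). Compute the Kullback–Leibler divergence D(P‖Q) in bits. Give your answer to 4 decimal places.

D(P‖Q) = Σ p·log₂(p/q).
  0.06·log₂(0.06/0.04) = 0.03510
  0.66·log₂(0.66/0.40) = 0.47683
  0.16·log₂(0.16/0.44) = -0.23351
  0.01·log₂(0.01/0.05) = -0.02322
  0.11·log₂(0.11/0.07) = 0.07173
D(P‖Q) = 0.3269 bits.

0.3269 bits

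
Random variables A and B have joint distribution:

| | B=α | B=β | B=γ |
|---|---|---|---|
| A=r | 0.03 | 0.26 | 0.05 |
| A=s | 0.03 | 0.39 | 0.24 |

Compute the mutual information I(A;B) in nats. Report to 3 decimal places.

0.029 nats

Marginals: p(A) = (0.3400, 0.6600), p(B) = (0.0600, 0.6500, 0.2900).
I(A;B) = Σ p(x,y)·ln[p(x,y)/(p(x)p(y))].
  (r,α): 0.03·ln(1.4706) = 0.0116
  (r,β): 0.26·ln(1.1765) = 0.0423
  (r,γ): 0.05·ln(0.5071) = -0.0340
  (s,α): 0.03·ln(0.7576) = -0.0083
  (s,β): 0.39·ln(0.9091) = -0.0372
  (s,γ): 0.24·ln(1.2539) = 0.0543
Sum = 0.029 nats.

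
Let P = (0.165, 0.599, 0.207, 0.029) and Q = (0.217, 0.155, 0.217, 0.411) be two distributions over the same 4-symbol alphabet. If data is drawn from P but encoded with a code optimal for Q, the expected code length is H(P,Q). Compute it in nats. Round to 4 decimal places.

1.7109 nats

H(P,Q) = −Σ p·ln q.
  −0.165·ln(0.217) = 0.25210
  −0.599·ln(0.155) = 1.11673
  −0.207·ln(0.217) = 0.31627
  −0.029·ln(0.411) = 0.02579
H(P,Q) = 1.7109 nats.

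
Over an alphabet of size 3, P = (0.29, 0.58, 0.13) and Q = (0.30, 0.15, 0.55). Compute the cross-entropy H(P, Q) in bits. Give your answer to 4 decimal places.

2.2033 bits

H(P,Q) = −Σ p·log₂ q.
  −0.29·log₂(0.30) = 0.50372
  −0.58·log₂(0.15) = 1.58744
  −0.13·log₂(0.55) = 0.11212
H(P,Q) = 2.2033 bits.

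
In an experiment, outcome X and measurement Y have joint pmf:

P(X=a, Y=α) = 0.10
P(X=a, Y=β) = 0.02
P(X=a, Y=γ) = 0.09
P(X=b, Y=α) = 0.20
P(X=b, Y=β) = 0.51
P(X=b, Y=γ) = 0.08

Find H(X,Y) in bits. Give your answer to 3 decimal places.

H(X,Y) = −Σ p(x,y)·log₂ p(x,y) over all 6 cells.
  cell (a,α): −0.10·log₂0.10 = 0.3322
  cell (a,β): −0.02·log₂0.02 = 0.1129
  cell (a,γ): −0.09·log₂0.09 = 0.3127
  cell (b,α): −0.20·log₂0.20 = 0.4644
  cell (b,β): −0.51·log₂0.51 = 0.4954
  cell (b,γ): −0.08·log₂0.08 = 0.2915
Sum = 2.009 bits.

2.009 bits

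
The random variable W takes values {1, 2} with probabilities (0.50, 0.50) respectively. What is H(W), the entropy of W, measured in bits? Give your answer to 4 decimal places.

H(W) = −Σ p·log₂ p.
  −(0.50)·log₂(0.50) = 0.50000
  −(0.50)·log₂(0.50) = 0.50000
Sum: 0.50000 + 0.50000 = 1.0000 bits.

1.0000 bits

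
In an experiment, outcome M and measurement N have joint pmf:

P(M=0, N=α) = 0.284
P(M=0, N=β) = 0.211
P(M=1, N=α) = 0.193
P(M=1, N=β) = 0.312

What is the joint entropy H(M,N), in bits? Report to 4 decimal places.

1.9717 bits

H(M,N) = −Σ p(x,y)·log₂ p(x,y) over all 4 cells.
  cell (0,α): −0.284·log₂0.284 = 0.51575
  cell (0,β): −0.211·log₂0.211 = 0.47363
  cell (1,α): −0.193·log₂0.193 = 0.45805
  cell (1,β): −0.312·log₂0.312 = 0.52428
Sum = 1.9717 bits.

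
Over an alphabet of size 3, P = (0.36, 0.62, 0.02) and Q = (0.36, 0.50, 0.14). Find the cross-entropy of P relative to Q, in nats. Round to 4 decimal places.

0.8369 nats

H(P,Q) = −Σ p·ln q.
  −0.36·ln(0.36) = 0.36779
  −0.62·ln(0.50) = 0.42975
  −0.02·ln(0.14) = 0.03932
H(P,Q) = 0.8369 nats.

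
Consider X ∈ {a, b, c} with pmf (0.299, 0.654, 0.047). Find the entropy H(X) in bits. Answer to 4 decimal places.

H(X) = −Σ p·log₂ p.
  −(0.299)·log₂(0.299) = 0.52079
  −(0.654)·log₂(0.654) = 0.40066
  −(0.047)·log₂(0.047) = 0.20733
Sum: 0.52079 + 0.40066 + 0.20733 = 1.1288 bits.

1.1288 bits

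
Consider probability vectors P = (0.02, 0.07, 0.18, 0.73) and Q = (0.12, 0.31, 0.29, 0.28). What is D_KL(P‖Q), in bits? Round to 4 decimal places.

D(P‖Q) = Σ p·log₂(p/q).
  0.02·log₂(0.02/0.12) = -0.05170
  0.07·log₂(0.07/0.31) = -0.15028
  0.18·log₂(0.18/0.29) = -0.12385
  0.73·log₂(0.73/0.28) = 1.00920
D(P‖Q) = 0.6834 bits.

0.6834 bits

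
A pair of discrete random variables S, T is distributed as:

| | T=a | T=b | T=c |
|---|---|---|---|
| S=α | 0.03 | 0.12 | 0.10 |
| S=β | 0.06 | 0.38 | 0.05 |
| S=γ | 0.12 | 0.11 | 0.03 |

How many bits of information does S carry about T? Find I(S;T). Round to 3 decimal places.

0.152 bits

Marginals: p(S) = (0.2500, 0.4900, 0.2600), p(T) = (0.2100, 0.6100, 0.1800).
I(S;T) = Σ p(x,y)·log₂[p(x,y)/(p(x)p(y))].
  (α,a): 0.03·log₂(0.5714) = -0.0242
  (α,b): 0.12·log₂(0.7869) = -0.0415
  (α,c): 0.10·log₂(2.2222) = 0.1152
  (β,a): 0.06·log₂(0.5831) = -0.0467
  (β,b): 0.38·log₂(1.2713) = 0.1316
  (β,c): 0.05·log₂(0.5669) = -0.0409
  (γ,a): 0.12·log₂(2.1978) = 0.1363
  (γ,b): 0.11·log₂(0.6936) = -0.0581
  (γ,c): 0.03·log₂(0.6410) = -0.0192
Sum = 0.152 bits.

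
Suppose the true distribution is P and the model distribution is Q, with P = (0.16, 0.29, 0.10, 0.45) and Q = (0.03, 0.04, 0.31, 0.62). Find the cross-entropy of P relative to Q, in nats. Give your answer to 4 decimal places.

1.8268 nats

H(P,Q) = −Σ p·ln q.
  −0.16·ln(0.03) = 0.56105
  −0.29·ln(0.04) = 0.93347
  −0.10·ln(0.31) = 0.11712
  −0.45·ln(0.62) = 0.21512
H(P,Q) = 1.8268 nats.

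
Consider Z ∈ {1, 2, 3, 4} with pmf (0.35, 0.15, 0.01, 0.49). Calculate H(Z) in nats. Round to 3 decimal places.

H(Z) = −Σ p·ln p.
  −(0.35)·ln(0.35) = 0.3674
  −(0.15)·ln(0.15) = 0.2846
  −(0.01)·ln(0.01) = 0.0461
  −(0.49)·ln(0.49) = 0.3495
Sum: 0.3674 + 0.2846 + 0.0461 + 0.3495 = 1.048 nats.

1.048 nats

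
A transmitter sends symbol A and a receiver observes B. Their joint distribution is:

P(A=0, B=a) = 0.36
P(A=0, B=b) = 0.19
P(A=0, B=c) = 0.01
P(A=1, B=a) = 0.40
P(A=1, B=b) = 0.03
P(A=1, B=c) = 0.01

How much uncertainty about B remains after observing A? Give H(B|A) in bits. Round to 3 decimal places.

0.810 bits

Marginals: p(A) = (0.5600, 0.4400), p(B) = (0.7600, 0.2200, 0.0200).
H(B|A) = Σ p(A) · H(B|A=·).
  A=0: p=0.5600, H(B|A=0) = 1.0426
  A=1: p=0.4400, H(B|A=1) = 0.5132
Weighted sum = 0.810 bits.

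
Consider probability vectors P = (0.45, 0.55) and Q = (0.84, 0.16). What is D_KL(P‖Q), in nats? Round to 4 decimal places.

D(P‖Q) = Σ p·ln(p/q).
  0.45·ln(0.45/0.84) = -0.28087
  0.55·ln(0.55/0.16) = 0.67911
D(P‖Q) = 0.3982 nats.

0.3982 nats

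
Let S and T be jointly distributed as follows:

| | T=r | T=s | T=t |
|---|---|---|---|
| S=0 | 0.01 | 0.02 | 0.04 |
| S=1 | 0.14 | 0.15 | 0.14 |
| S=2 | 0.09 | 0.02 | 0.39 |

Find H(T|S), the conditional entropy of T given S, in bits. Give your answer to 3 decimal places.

1.233 bits

Chain rule: H(T|S) = H(S,T) − H(S).
Marginals: p(S) = (0.0700, 0.4300, 0.5000), p(T) = (0.2400, 0.1900, 0.5700).
H(S,T) = 2.5252 bits; H(S) = 1.2921 bits.
H(T|S) = 2.5252 − 1.2921 = 1.233 bits.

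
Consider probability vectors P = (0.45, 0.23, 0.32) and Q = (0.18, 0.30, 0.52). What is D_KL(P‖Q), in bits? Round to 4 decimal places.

D(P‖Q) = Σ p·log₂(p/q).
  0.45·log₂(0.45/0.18) = 0.59487
  0.23·log₂(0.23/0.30) = -0.08817
  0.32·log₂(0.32/0.52) = -0.22414
D(P‖Q) = 0.2826 bits.

0.2826 bits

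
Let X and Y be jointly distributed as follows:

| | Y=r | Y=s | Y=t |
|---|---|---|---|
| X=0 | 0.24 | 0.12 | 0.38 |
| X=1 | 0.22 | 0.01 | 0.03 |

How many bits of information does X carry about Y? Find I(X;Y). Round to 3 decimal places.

0.162 bits

Marginals: p(X) = (0.7400, 0.2600), p(Y) = (0.4600, 0.1300, 0.4100).
I(X;Y) = Σ p(x,y)·log₂[p(x,y)/(p(x)p(y))].
  (0,r): 0.24·log₂(0.7051) = -0.1210
  (0,s): 0.12·log₂(1.2474) = 0.0383
  (0,t): 0.38·log₂(1.2525) = 0.1234
  (1,r): 0.22·log₂(1.8395) = 0.1934
  (1,s): 0.01·log₂(0.2959) = -0.0176
  (1,t): 0.03·log₂(0.2814) = -0.0549
Sum = 0.162 bits.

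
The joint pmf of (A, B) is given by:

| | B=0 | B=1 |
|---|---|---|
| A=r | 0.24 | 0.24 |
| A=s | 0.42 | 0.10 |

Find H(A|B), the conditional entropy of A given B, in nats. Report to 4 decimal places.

Chain rule: H(A|B) = H(A,B) − H(B).
Marginals: p(A) = (0.4800, 0.5200), p(B) = (0.6600, 0.3400).
H(A,B) = 1.2796 nats; H(B) = 0.6410 nats.
H(A|B) = 1.2796 − 0.6410 = 0.6386 nats.

0.6386 nats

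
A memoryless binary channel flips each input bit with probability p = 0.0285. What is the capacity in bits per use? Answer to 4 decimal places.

0.8132 bits

Binary symmetric channel: C = 1 − h₂(ε) where h₂ is the binary entropy function.
h₂(0.0285) = −0.0285·log₂0.0285 − 0.9715·log₂0.9715 = 0.1868.
C = 1 − 0.1868 = 0.8132 bits per channel use.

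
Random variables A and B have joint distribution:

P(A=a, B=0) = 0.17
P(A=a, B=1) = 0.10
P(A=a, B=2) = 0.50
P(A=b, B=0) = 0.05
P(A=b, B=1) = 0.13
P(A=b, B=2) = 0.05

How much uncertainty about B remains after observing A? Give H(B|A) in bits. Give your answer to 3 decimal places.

Marginals: p(A) = (0.7700, 0.2300), p(B) = (0.2200, 0.2300, 0.5500).
H(B|A) = Σ p(A) · H(B|A=·).
  A=a: p=0.7700, H(B|A=a) = 1.2681
  A=b: p=0.2300, H(B|A=b) = 1.4225
Weighted sum = 1.304 bits.

1.304 bits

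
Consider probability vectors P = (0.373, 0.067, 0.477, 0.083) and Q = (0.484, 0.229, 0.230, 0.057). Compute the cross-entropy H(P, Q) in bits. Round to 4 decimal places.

1.8874 bits

H(P,Q) = −Σ p·log₂ q.
  −0.373·log₂(0.484) = 0.39050
  −0.067·log₂(0.229) = 0.14248
  −0.477·log₂(0.230) = 1.01138
  −0.083·log₂(0.057) = 0.34303
H(P,Q) = 1.8874 bits.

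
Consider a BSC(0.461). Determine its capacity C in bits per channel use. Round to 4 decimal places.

0.0044 bits

Binary symmetric channel: C = 1 − h₂(ε) where h₂ is the binary entropy function.
h₂(0.461) = −0.461·log₂0.461 − 0.539·log₂0.539 = 0.9956.
C = 1 − 0.9956 = 0.0044 bits per channel use.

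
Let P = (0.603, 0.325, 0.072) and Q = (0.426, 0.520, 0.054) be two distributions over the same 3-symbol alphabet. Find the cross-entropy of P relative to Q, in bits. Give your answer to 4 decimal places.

1.3521 bits

H(P,Q) = −Σ p·log₂ q.
  −0.603·log₂(0.426) = 0.74234
  −0.325·log₂(0.520) = 0.30661
  −0.072·log₂(0.054) = 0.30318
H(P,Q) = 1.3521 bits.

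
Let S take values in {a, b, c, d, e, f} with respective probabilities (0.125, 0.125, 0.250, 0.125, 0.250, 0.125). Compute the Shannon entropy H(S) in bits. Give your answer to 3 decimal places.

2.500 bits

H(S) = −Σ p·log₂ p.
  −(0.125)·log₂(0.125) = 0.3750
  −(0.125)·log₂(0.125) = 0.3750
  −(0.250)·log₂(0.250) = 0.5000
  −(0.125)·log₂(0.125) = 0.3750
  −(0.250)·log₂(0.250) = 0.5000
  −(0.125)·log₂(0.125) = 0.3750
Sum: 0.3750 + 0.3750 + 0.5000 + 0.3750 + 0.5000 + 0.3750 = 2.500 bits.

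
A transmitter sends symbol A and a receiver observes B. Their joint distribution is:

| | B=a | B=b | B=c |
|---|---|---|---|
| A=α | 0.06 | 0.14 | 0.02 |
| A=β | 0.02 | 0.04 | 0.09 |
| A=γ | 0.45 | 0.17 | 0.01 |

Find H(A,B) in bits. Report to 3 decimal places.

H(A,B) = −Σ p(x,y)·log₂ p(x,y) over all 9 cells.
  cell (α,a): −0.06·log₂0.06 = 0.2435
  cell (α,b): −0.14·log₂0.14 = 0.3971
  cell (α,c): −0.02·log₂0.02 = 0.1129
  cell (β,a): −0.02·log₂0.02 = 0.1129
  cell (β,b): −0.04·log₂0.04 = 0.1858
  cell (β,c): −0.09·log₂0.09 = 0.3127
  cell (γ,a): −0.45·log₂0.45 = 0.5184
  cell (γ,b): −0.17·log₂0.17 = 0.4346
  cell (γ,c): −0.01·log₂0.01 = 0.0664
Sum = 2.384 bits.

2.384 bits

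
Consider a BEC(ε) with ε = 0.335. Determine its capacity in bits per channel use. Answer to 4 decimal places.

0.6650 bits

Binary erasure channel: capacity C = 1 − ε.
C = 1 − 0.335 = 0.6650 bits per channel use.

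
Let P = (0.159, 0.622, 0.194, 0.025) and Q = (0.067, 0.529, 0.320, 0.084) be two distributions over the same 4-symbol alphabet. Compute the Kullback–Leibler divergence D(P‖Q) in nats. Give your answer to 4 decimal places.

D(P‖Q) = Σ p·ln(p/q).
  0.159·ln(0.159/0.067) = 0.13741
  0.622·ln(0.622/0.529) = 0.10073
  0.194·ln(0.194/0.320) = -0.09709
  0.025·ln(0.025/0.084) = -0.03030
D(P‖Q) = 0.1108 nats.

0.1108 nats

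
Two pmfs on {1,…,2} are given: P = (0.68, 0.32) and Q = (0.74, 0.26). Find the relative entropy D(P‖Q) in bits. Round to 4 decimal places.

0.0129 bits

D(P‖Q) = Σ p·log₂(p/q).
  0.68·log₂(0.68/0.74) = -0.08295
  0.32·log₂(0.32/0.26) = 0.09586
D(P‖Q) = 0.0129 bits.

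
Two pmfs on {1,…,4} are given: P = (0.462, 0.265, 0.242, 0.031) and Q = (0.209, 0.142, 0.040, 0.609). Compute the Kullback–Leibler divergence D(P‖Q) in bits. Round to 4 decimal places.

D(P‖Q) = Σ p·log₂(p/q).
  0.462·log₂(0.462/0.209) = 0.52871
  0.265·log₂(0.265/0.142) = 0.23853
  0.242·log₂(0.242/0.040) = 0.62846
  0.031·log₂(0.031/0.609) = -0.13318
D(P‖Q) = 1.2625 bits.

1.2625 bits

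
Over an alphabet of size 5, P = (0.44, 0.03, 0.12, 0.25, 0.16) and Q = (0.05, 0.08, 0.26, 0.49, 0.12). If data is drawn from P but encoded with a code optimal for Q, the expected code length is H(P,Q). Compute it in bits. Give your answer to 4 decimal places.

2.9909 bits

H(P,Q) = −Σ p·log₂ q.
  −0.44·log₂(0.05) = 1.90165
  −0.03·log₂(0.08) = 0.10932
  −0.12·log₂(0.26) = 0.23321
  −0.25·log₂(0.49) = 0.25729
  −0.16·log₂(0.12) = 0.48942
H(P,Q) = 2.9909 bits.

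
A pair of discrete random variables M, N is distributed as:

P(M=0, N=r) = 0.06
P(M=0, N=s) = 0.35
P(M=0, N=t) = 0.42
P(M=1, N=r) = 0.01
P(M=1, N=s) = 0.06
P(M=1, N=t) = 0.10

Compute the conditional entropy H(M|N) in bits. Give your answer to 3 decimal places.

0.655 bits

Marginals: p(M) = (0.8300, 0.1700), p(N) = (0.0700, 0.4100, 0.5200).
H(M|N) = Σ p(N) · H(M|N=·).
  N=r: p=0.0700, H(M|N=r) = 0.5917
  N=s: p=0.4100, H(M|N=s) = 0.6006
  N=t: p=0.5200, H(M|N=t) = 0.7063
Weighted sum = 0.655 bits.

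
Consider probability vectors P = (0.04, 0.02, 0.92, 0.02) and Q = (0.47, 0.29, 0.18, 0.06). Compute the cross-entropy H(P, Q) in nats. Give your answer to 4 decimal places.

1.6888 nats

H(P,Q) = −Σ p·ln q.
  −0.04·ln(0.47) = 0.03020
  −0.02·ln(0.29) = 0.02476
  −0.92·ln(0.18) = 1.57761
  −0.02·ln(0.06) = 0.05627
H(P,Q) = 1.6888 nats.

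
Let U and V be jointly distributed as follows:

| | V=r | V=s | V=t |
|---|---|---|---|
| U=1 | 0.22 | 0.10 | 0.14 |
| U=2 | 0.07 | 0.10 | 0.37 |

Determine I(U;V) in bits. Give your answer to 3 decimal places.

Marginals: p(U) = (0.4600, 0.5400), p(V) = (0.2900, 0.2000, 0.5100).
I(U;V) = H(U) + H(V) − H(U,V).
H(U) = 0.9954, H(V) = 1.4777, H(U,V) = 2.3414.
I(U;V) = 0.9954 + 1.4777 − 2.3414 = 0.132 bits.

0.132 bits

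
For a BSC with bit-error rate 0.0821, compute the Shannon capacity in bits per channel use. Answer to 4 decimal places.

Binary symmetric channel: C = 1 − h₂(ε) where h₂ is the binary entropy function.
h₂(0.0821) = −0.0821·log₂0.0821 − 0.9179·log₂0.9179 = 0.4095.
C = 1 − 0.4095 = 0.5905 bits per channel use.

0.5905 bits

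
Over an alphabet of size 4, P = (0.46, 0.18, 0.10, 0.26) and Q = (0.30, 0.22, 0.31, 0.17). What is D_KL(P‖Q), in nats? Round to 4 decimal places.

0.1578 nats

D(P‖Q) = Σ p·ln(p/q).
  0.46·ln(0.46/0.30) = 0.19662
  0.18·ln(0.18/0.22) = -0.03612
  0.10·ln(0.10/0.31) = -0.11314
  0.26·ln(0.26/0.17) = 0.11047
D(P‖Q) = 0.1578 nats.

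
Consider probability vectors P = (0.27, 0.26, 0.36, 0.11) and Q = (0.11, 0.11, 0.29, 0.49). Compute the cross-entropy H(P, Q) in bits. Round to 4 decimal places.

H(P,Q) = −Σ p·log₂ q.
  −0.27·log₂(0.11) = 0.85979
  −0.26·log₂(0.11) = 0.82795
  −0.36·log₂(0.29) = 0.64292
  −0.11·log₂(0.49) = 0.11321
H(P,Q) = 2.4439 bits.

2.4439 bits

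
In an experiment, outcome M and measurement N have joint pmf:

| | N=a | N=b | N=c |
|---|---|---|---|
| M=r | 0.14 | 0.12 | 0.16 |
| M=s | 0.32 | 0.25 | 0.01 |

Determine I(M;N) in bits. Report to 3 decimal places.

Marginals: p(M) = (0.4200, 0.5800), p(N) = (0.4600, 0.3700, 0.1700).
I(M;N) = H(M) + H(N) − H(M,N).
H(M) = 0.9815, H(N) = 1.4807, H(M,N) = 2.2797.
I(M;N) = 0.9815 + 1.4807 − 2.2797 = 0.182 bits.

0.182 bits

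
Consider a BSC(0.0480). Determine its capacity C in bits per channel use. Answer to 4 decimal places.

Binary symmetric channel: C = 1 − h₂(ε) where h₂ is the binary entropy function.
h₂(0.0480) = −0.0480·log₂0.0480 − 0.9520·log₂0.9520 = 0.2778.
C = 1 − 0.2778 = 0.7222 bits per channel use.

0.7222 bits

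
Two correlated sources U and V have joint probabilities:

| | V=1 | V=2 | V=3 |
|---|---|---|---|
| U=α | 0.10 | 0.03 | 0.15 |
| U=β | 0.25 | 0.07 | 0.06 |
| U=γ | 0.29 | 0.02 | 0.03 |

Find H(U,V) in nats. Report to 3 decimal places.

H(U,V) = −Σ p(x,y)·ln p(x,y) over all 9 cells.
  cell (α,1): −0.10·ln0.10 = 0.2303
  cell (α,2): −0.03·ln0.03 = 0.1052
  cell (α,3): −0.15·ln0.15 = 0.2846
  cell (β,1): −0.25·ln0.25 = 0.3466
  cell (β,2): −0.07·ln0.07 = 0.1861
  cell (β,3): −0.06·ln0.06 = 0.1688
  cell (γ,1): −0.29·ln0.29 = 0.3590
  cell (γ,2): −0.02·ln0.02 = 0.0782
  cell (γ,3): −0.03·ln0.03 = 0.1052
Sum = 1.864 nats.

1.864 nats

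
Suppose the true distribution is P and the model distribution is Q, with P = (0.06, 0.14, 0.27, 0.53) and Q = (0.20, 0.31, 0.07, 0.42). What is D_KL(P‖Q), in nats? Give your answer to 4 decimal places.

D(P‖Q) = Σ p·ln(p/q).
  0.06·ln(0.06/0.20) = -0.07224
  0.14·ln(0.14/0.31) = -0.11129
  0.27·ln(0.27/0.07) = 0.36448
  0.53·ln(0.53/0.42) = 0.12329
D(P‖Q) = 0.3042 nats.

0.3042 nats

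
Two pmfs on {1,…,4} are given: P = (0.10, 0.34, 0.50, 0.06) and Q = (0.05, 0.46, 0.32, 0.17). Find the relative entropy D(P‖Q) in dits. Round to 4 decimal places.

0.0552 dits

D(P‖Q) = Σ p·log₁₀(p/q).
  0.10·log₁₀(0.10/0.05) = 0.03010
  0.34·log₁₀(0.34/0.46) = -0.04463
  0.50·log₁₀(0.50/0.32) = 0.09691
  0.06·log₁₀(0.06/0.17) = -0.02714
D(P‖Q) = 0.0552 dits.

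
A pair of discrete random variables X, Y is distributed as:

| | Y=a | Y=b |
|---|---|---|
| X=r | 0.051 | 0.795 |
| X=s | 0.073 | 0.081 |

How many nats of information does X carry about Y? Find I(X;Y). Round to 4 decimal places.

Marginals: p(X) = (0.8460, 0.1540), p(Y) = (0.1240, 0.8760).
I(X;Y) = Σ p(x,y)·ln[p(x,y)/(p(x)p(y))].
  (r,a): 0.051·ln(0.4862) = -0.03678
  (r,b): 0.795·ln(1.0727) = 0.05582
  (s,a): 0.073·ln(3.8228) = 0.09789
  (s,b): 0.081·ln(0.6004) = -0.04132
Sum = 0.0756 nats.

0.0756 nats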